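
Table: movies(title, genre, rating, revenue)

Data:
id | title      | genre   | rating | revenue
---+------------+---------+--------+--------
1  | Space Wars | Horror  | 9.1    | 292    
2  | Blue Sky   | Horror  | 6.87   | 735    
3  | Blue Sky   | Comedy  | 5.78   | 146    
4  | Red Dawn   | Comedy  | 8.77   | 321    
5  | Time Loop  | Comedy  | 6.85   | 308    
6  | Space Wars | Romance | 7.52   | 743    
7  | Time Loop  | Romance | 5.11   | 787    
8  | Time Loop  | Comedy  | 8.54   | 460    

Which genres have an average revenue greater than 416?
SELECT genre, AVG(revenue)
FROM movies
GROUP BY genre
HAVING AVG(revenue) > 416

Result:
  Horror: avg=513.50
  Romance: avg=765.00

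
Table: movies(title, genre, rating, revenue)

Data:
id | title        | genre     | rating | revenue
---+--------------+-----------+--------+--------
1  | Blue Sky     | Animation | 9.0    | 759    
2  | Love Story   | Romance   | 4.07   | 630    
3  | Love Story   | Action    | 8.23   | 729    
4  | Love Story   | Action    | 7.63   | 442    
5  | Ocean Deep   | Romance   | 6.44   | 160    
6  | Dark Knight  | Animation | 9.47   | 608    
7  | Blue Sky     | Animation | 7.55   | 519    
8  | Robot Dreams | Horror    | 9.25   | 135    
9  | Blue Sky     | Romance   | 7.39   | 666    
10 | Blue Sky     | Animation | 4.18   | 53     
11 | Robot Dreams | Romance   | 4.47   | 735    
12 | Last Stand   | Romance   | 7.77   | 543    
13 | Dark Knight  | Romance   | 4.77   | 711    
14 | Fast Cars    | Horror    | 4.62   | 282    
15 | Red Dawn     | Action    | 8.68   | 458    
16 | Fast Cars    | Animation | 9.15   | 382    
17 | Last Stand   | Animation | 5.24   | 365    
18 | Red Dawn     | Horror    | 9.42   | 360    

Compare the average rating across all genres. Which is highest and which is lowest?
SELECT genre, AVG(rating)
FROM movies
GROUP BY genre
ORDER BY AVG(rating)

All groups:
  Romance: 5.82
  Animation: 7.43
  Horror: 7.76
  Action: 8.18

Highest: Action (8.18)
Lowest: Romance (5.82)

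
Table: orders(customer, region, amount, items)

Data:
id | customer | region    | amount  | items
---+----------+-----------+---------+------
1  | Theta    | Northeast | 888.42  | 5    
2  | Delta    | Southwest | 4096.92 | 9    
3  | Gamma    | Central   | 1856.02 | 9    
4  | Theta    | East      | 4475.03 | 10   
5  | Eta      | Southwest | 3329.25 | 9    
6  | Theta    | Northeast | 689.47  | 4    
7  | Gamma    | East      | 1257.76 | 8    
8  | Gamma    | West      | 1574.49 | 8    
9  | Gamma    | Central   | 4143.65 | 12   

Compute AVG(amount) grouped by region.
SELECT region, AVG(amount) as result
FROM orders
GROUP BY region

Result:
  Central: 2999.84
  East: 2866.40
  Northeast: 788.95
  Southwest: 3713.09
  West: 1574.49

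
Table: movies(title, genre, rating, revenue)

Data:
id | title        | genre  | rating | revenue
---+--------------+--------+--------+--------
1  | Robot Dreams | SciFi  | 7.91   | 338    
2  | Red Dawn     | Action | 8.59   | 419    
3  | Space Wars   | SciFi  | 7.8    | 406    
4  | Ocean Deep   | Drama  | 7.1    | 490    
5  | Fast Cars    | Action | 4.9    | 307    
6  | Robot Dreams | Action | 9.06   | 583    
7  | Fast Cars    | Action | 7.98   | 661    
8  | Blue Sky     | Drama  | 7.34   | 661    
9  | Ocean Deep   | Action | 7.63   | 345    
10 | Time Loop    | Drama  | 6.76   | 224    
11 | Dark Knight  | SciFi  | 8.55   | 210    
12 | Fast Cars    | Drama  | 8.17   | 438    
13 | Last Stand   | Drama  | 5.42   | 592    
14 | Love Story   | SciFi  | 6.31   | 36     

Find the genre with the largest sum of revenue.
SELECT genre, SUM(revenue) as val
FROM movies
GROUP BY genre
ORDER BY val DESC
LIMIT 1

Result: Drama with sum(revenue) = 2405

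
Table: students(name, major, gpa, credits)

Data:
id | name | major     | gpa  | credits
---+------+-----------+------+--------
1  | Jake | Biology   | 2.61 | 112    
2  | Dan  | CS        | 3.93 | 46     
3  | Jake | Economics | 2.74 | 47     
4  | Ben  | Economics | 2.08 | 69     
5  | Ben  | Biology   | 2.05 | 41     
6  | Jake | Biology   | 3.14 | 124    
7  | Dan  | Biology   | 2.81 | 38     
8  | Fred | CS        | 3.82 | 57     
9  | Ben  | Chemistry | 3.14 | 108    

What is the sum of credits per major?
SELECT major, SUM(credits) as result
FROM students
GROUP BY major

Result:
  Biology: 315
  CS: 103
  Chemistry: 108
  Economics: 116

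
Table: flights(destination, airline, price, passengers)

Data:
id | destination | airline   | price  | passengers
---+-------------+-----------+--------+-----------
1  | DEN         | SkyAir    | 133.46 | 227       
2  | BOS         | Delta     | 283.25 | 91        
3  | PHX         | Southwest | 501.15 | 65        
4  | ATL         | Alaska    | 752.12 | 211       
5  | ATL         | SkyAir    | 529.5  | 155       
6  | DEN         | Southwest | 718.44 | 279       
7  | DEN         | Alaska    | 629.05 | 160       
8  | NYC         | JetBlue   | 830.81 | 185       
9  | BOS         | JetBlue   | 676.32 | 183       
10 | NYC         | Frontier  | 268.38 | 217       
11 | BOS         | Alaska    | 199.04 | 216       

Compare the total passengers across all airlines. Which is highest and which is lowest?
SELECT airline, SUM(passengers)
FROM flights
GROUP BY airline
ORDER BY SUM(passengers)

All groups:
  Delta: 91
  Frontier: 217
  Southwest: 344
  JetBlue: 368
  SkyAir: 382
  Alaska: 587

Highest: Alaska (587)
Lowest: Delta (91)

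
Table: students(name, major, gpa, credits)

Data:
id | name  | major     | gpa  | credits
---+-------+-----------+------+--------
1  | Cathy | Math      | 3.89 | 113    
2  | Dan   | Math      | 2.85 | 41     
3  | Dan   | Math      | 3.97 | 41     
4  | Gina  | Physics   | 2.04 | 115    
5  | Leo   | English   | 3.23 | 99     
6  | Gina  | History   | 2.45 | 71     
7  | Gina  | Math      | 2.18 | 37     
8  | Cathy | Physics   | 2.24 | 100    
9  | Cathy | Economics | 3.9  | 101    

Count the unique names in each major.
SELECT major, COUNT(DISTINCT name)
FROM students
GROUP BY major

Result:
  Economics: 1 distinct
  English: 1 distinct
  History: 1 distinct
  Math: 3 distinct
  Physics: 2 distinct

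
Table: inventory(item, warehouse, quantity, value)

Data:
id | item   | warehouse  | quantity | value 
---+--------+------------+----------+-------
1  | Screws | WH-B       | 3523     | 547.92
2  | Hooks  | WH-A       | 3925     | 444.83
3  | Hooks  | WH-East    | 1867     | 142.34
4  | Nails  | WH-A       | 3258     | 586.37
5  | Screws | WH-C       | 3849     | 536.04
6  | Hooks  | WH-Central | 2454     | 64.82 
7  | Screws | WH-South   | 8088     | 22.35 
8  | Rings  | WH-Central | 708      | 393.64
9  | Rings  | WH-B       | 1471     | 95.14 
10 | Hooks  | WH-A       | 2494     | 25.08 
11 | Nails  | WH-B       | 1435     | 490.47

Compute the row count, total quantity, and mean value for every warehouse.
SELECT warehouse,
       COUNT(*) as cnt,
       SUM(quantity) as total_quantity,
       AVG(value) as avg_value
FROM inventory
GROUP BY warehouse

Result:
  WH-A: 3 records, 9677 total quantity, 352.09 avg value
  WH-B: 3 records, 6429 total quantity, 377.84 avg value
  WH-C: 1 records, 3849 total quantity, 536.04 avg value
  WH-Central: 2 records, 3162 total quantity, 229.23 avg value
  WH-East: 1 records, 1867 total quantity, 142.34 avg value
  WH-South: 1 records, 8088 total quantity, 22.35 avg value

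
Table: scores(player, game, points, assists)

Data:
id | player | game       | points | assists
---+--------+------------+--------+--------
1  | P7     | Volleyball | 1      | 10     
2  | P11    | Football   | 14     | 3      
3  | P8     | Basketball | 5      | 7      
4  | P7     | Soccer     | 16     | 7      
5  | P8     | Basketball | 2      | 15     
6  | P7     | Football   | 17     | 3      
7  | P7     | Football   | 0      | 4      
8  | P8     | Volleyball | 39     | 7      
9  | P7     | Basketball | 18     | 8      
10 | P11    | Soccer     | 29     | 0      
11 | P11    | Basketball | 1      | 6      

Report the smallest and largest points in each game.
SELECT game, MIN(points), MAX(points)
FROM scores
GROUP BY game

Result:
  Basketball: min=1, max=18
  Football: min=0, max=17
  Soccer: min=16, max=29
  Volleyball: min=1, max=39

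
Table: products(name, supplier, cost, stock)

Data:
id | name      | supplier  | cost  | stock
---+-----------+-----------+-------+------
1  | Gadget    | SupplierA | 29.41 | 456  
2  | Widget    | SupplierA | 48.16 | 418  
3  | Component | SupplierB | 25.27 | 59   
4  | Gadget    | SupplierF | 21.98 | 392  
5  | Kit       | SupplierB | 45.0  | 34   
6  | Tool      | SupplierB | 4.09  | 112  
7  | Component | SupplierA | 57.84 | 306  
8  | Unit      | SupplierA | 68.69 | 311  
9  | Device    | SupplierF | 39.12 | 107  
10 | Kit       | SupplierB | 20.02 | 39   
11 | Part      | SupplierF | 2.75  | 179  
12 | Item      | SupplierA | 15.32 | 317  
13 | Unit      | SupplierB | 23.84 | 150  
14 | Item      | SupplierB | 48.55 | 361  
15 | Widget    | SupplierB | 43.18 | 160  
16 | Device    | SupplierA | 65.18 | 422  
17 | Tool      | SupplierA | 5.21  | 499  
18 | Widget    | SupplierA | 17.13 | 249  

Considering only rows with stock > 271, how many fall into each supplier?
SELECT supplier, COUNT(*)
FROM products
WHERE stock > 271
GROUP BY supplier

Note: WHERE filters rows before grouping.

Result:
  SupplierA: 7
  SupplierB: 1
  SupplierF: 1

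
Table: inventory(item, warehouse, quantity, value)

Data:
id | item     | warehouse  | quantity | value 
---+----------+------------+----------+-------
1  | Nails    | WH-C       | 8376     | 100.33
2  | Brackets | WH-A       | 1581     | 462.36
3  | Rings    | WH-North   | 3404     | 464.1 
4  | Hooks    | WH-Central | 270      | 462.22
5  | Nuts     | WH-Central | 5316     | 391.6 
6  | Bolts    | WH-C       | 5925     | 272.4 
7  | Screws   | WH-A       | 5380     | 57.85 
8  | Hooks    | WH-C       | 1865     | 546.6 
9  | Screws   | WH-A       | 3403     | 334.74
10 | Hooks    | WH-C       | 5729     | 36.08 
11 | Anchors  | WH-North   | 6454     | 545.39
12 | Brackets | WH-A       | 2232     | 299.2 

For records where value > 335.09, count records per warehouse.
SELECT warehouse, COUNT(*)
FROM inventory
WHERE value > 335.09
GROUP BY warehouse

Note: WHERE filters rows before grouping.

Result:
  WH-A: 1
  WH-C: 1
  WH-Central: 2
  WH-North: 2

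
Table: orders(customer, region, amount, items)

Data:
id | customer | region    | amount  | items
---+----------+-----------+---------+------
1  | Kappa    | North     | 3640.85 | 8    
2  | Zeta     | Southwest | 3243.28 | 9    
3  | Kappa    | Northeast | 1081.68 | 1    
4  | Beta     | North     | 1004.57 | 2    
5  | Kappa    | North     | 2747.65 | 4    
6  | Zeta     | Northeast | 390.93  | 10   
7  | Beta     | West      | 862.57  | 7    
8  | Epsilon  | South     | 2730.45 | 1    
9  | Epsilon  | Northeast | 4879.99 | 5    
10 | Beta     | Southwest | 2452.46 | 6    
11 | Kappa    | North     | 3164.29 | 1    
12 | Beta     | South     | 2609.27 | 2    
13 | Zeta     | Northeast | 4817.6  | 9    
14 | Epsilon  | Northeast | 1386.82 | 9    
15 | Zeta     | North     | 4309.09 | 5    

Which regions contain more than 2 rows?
SELECT region, COUNT(*) as cnt
FROM orders
GROUP BY region
HAVING COUNT(*) > 2

Result:
  North: 5
  Northeast: 5

Note: HAVING filters groups after aggregation, WHERE filters rows before.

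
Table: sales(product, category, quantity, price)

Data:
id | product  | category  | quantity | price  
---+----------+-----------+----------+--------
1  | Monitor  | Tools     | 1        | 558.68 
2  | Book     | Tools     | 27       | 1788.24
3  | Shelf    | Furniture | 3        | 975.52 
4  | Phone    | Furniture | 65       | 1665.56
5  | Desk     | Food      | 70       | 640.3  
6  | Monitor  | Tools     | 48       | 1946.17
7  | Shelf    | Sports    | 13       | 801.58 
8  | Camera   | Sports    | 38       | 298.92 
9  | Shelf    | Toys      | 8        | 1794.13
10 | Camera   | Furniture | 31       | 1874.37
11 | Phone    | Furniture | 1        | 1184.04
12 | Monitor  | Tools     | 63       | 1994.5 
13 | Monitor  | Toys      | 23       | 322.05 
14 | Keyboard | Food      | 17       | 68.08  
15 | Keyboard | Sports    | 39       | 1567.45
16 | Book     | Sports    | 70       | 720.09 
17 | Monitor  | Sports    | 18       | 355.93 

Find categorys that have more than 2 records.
SELECT category, COUNT(*) as cnt
FROM sales
GROUP BY category
HAVING COUNT(*) > 2

Result:
  Furniture: 4
  Sports: 5
  Tools: 4

Note: HAVING filters groups after aggregation, WHERE filters rows before.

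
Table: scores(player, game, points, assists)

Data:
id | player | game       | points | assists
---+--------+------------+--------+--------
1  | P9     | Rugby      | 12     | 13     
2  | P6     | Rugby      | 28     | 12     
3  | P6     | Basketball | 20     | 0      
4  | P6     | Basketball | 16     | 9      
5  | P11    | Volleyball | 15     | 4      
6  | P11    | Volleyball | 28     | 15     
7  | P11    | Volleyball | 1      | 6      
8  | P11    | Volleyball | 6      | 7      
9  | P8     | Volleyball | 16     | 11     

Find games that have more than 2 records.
SELECT game, COUNT(*) as cnt
FROM scores
GROUP BY game
HAVING COUNT(*) > 2

Result:
  Volleyball: 5

Note: HAVING filters groups after aggregation, WHERE filters rows before.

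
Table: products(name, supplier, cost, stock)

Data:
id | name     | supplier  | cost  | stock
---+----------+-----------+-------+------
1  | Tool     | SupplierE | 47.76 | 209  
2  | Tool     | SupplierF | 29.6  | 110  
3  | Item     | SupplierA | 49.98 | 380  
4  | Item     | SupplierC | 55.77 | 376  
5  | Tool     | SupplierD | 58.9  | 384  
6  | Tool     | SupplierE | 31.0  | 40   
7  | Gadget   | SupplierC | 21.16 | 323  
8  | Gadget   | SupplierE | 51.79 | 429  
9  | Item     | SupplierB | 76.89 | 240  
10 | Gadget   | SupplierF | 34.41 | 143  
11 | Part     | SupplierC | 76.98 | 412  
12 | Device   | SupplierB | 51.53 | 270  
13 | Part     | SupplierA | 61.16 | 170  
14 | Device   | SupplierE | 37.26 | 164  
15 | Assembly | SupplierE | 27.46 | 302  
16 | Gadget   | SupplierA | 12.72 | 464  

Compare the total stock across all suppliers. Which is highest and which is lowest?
SELECT supplier, SUM(stock)
FROM products
GROUP BY supplier
ORDER BY SUM(stock)

All groups:
  SupplierF: 253
  SupplierD: 384
  SupplierB: 510
  SupplierA: 1014
  SupplierC: 1111
  SupplierE: 1144

Highest: SupplierE (1144)
Lowest: SupplierF (253)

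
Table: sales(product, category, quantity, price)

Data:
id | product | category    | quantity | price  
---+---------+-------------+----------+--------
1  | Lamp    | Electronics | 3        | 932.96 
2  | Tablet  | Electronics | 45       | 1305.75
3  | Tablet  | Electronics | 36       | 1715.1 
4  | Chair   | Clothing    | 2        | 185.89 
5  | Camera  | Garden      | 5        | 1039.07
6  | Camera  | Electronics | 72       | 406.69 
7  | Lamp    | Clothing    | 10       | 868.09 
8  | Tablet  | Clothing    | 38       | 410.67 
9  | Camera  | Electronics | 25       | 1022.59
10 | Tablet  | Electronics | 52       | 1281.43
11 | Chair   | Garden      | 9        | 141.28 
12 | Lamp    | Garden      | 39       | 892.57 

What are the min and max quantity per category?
SELECT category, MIN(quantity), MAX(quantity)
FROM sales
GROUP BY category

Result:
  Clothing: min=2, max=38
  Electronics: min=3, max=72
  Garden: min=5, max=39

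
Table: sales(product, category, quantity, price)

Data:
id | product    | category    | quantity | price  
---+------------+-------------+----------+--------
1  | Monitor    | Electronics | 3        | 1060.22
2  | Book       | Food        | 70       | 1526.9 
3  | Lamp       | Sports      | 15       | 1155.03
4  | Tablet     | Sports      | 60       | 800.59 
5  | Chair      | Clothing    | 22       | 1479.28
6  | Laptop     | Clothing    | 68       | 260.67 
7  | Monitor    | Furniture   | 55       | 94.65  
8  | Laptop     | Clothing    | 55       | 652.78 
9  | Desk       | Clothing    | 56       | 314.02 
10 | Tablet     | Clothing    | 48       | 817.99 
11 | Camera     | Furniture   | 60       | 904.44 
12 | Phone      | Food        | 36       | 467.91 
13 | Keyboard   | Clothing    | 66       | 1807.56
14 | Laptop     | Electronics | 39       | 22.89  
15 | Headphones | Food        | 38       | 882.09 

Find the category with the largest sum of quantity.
SELECT category, SUM(quantity) as val
FROM sales
GROUP BY category
ORDER BY val DESC
LIMIT 1

Result: Clothing with sum(quantity) = 315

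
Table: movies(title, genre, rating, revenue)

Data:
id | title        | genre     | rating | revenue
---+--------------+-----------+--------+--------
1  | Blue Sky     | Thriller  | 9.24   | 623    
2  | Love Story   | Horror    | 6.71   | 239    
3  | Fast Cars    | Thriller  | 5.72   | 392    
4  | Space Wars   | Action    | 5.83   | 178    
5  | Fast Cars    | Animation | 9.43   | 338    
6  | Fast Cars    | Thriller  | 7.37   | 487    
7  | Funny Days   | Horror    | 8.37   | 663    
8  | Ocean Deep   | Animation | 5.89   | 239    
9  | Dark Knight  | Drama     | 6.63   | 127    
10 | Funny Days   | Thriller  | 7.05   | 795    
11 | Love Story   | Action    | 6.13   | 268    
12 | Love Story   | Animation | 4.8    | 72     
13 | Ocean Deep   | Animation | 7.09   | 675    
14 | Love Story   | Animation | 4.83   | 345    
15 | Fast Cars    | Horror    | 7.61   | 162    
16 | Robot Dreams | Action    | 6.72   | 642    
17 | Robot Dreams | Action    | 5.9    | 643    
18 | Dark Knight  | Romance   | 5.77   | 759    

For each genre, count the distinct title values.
SELECT genre, COUNT(DISTINCT title)
FROM movies
GROUP BY genre

Result:
  Action: 3 distinct
  Animation: 3 distinct
  Drama: 1 distinct
  Horror: 3 distinct
  Romance: 1 distinct
  Thriller: 3 distinct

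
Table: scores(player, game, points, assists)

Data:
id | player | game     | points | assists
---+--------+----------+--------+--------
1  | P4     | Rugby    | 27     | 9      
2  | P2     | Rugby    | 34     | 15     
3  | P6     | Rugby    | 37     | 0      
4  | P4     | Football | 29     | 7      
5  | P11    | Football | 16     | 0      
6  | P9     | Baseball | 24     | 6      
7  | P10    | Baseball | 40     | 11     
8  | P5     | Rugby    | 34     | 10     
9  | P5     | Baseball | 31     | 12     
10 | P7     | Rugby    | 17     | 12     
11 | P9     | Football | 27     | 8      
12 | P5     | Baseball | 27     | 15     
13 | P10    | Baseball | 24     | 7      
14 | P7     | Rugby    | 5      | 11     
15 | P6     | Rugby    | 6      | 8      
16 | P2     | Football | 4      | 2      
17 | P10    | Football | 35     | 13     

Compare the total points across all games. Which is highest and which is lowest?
SELECT game, SUM(points)
FROM scores
GROUP BY game
ORDER BY SUM(points)

All groups:
  Football: 111
  Baseball: 146
  Rugby: 160

Highest: Rugby (160)
Lowest: Football (111)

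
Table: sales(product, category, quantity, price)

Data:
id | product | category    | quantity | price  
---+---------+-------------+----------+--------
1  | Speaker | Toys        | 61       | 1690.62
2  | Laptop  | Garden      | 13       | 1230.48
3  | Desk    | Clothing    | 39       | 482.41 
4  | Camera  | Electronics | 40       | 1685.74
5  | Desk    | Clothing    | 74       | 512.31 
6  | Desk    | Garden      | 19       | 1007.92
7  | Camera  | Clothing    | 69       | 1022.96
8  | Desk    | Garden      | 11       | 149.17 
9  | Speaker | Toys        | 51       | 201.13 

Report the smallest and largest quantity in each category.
SELECT category, MIN(quantity), MAX(quantity)
FROM sales
GROUP BY category

Result:
  Clothing: min=39, max=74
  Electronics: min=40, max=40
  Garden: min=11, max=19
  Toys: min=51, max=61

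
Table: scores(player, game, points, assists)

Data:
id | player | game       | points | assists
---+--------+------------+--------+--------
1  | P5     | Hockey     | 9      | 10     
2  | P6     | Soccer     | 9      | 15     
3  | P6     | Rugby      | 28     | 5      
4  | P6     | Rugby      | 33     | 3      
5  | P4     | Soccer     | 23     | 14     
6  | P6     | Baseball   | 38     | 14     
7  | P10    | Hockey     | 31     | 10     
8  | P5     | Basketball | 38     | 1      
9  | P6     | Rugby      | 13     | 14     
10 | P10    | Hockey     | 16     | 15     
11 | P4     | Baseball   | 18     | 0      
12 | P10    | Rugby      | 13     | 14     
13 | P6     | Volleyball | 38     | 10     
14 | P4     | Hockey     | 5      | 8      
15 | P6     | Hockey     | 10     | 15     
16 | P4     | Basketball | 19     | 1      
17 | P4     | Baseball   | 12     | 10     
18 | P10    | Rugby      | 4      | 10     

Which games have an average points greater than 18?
SELECT game, AVG(points)
FROM scores
GROUP BY game
HAVING AVG(points) > 18

Result:
  Baseball: avg=22.67
  Basketball: avg=28.50
  Rugby: avg=18.20
  Volleyball: avg=38.00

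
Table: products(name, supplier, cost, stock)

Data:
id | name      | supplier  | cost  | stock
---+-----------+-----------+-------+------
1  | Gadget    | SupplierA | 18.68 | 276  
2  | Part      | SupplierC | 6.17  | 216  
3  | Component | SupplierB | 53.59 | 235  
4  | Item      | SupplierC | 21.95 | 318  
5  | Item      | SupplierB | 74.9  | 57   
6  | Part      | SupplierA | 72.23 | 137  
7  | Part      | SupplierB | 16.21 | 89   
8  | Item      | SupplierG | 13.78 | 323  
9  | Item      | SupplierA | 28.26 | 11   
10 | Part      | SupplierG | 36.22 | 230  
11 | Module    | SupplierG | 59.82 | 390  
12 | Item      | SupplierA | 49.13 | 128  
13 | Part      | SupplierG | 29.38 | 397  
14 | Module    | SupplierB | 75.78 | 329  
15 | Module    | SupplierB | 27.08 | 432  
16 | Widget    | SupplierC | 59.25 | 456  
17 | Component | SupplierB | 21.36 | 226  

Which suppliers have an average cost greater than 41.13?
SELECT supplier, AVG(cost)
FROM products
GROUP BY supplier
HAVING AVG(cost) > 41.13

Result:
  SupplierA: avg=42.08
  SupplierB: avg=44.82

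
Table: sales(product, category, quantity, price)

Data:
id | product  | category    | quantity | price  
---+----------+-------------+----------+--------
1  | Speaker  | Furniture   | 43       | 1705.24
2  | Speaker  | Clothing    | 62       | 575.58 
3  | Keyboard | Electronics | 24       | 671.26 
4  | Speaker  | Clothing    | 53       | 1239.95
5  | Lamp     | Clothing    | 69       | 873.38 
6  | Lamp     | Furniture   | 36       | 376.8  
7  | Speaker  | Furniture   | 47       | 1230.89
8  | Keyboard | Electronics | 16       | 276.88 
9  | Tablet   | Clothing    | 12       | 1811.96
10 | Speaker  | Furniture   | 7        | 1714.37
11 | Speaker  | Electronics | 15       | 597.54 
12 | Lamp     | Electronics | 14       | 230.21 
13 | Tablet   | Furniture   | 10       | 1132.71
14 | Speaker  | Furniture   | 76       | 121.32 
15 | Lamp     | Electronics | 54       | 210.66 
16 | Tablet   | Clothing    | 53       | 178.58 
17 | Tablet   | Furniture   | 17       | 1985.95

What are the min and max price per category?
SELECT category, MIN(price), MAX(price)
FROM sales
GROUP BY category

Result:
  Clothing: min=178.58, max=1811.96
  Electronics: min=210.66, max=671.26
  Furniture: min=121.32, max=1985.95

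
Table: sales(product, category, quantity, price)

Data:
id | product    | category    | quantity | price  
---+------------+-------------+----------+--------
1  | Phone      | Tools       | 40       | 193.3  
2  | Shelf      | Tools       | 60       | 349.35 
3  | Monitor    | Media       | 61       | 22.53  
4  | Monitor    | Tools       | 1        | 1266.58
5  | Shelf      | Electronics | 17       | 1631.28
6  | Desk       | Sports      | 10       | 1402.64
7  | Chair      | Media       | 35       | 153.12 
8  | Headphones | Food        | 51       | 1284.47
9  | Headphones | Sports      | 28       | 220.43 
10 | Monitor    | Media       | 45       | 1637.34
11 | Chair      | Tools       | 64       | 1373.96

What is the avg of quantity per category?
SELECT category, AVG(quantity) as result
FROM sales
GROUP BY category

Result:
  Electronics: 17.00
  Food: 51.00
  Media: 47.00
  Sports: 19.00
  Tools: 41.25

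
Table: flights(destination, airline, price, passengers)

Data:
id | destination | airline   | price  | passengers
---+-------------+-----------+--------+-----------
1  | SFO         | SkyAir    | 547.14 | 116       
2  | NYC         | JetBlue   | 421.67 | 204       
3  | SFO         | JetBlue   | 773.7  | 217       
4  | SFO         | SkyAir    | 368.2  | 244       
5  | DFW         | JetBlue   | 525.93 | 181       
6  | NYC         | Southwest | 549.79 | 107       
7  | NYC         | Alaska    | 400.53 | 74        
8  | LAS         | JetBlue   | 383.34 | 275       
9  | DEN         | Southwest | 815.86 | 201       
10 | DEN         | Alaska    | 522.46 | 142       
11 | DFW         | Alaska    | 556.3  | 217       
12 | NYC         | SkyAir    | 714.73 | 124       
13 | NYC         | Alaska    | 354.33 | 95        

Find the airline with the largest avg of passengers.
SELECT airline, AVG(passengers) as val
FROM flights
GROUP BY airline
ORDER BY val DESC
LIMIT 1

Result: JetBlue with avg(passengers) = 219.25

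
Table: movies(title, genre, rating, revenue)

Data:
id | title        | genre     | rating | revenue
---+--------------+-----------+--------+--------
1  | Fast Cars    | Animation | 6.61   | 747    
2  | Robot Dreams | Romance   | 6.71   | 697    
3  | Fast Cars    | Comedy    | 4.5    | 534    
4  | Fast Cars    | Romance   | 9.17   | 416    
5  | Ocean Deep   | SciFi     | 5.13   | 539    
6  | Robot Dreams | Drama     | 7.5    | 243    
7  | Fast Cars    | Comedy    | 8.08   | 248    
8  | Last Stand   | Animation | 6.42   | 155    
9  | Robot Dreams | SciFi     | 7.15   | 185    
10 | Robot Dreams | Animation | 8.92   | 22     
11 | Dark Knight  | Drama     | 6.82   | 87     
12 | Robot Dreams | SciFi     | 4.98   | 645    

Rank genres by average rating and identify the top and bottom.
SELECT genre, AVG(rating)
FROM movies
GROUP BY genre
ORDER BY AVG(rating)

All groups:
  SciFi: 5.75
  Comedy: 6.29
  Drama: 7.16
  Animation: 7.32
  Romance: 7.94

Highest: Romance (7.94)
Lowest: SciFi (5.75)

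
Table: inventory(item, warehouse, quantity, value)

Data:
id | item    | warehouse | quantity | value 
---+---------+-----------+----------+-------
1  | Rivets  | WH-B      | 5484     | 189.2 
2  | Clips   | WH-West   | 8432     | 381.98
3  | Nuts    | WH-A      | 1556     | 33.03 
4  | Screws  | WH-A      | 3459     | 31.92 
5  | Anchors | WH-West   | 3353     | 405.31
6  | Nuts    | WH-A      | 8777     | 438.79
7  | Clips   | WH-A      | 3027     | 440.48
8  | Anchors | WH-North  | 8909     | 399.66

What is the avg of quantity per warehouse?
SELECT warehouse, AVG(quantity) as result
FROM inventory
GROUP BY warehouse

Result:
  WH-A: 4204.75
  WH-B: 5484.00
  WH-North: 8909.00
  WH-West: 5892.50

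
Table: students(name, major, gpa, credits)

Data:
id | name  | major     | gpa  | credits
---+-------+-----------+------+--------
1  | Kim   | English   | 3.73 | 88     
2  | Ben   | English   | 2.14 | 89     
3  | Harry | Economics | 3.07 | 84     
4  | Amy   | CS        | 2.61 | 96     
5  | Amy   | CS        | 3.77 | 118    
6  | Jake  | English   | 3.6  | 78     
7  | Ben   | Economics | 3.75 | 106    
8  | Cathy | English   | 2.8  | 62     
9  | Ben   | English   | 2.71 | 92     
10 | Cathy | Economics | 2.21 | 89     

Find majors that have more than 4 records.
SELECT major, COUNT(*) as cnt
FROM students
GROUP BY major
HAVING COUNT(*) > 4

Result:
  English: 5

Note: HAVING filters groups after aggregation, WHERE filters rows before.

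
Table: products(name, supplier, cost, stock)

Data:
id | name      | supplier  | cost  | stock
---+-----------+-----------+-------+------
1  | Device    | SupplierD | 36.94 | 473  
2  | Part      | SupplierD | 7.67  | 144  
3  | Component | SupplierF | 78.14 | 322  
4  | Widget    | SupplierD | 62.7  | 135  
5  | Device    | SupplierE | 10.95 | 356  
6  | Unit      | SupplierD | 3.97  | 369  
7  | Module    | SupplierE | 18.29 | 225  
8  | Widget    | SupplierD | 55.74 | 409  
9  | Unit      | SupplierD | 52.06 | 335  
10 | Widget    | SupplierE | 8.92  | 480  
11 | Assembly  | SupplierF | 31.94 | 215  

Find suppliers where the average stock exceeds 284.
SELECT supplier, AVG(stock)
FROM products
GROUP BY supplier
HAVING AVG(stock) > 284

Result:
  SupplierD: avg=310.83
  SupplierE: avg=353.67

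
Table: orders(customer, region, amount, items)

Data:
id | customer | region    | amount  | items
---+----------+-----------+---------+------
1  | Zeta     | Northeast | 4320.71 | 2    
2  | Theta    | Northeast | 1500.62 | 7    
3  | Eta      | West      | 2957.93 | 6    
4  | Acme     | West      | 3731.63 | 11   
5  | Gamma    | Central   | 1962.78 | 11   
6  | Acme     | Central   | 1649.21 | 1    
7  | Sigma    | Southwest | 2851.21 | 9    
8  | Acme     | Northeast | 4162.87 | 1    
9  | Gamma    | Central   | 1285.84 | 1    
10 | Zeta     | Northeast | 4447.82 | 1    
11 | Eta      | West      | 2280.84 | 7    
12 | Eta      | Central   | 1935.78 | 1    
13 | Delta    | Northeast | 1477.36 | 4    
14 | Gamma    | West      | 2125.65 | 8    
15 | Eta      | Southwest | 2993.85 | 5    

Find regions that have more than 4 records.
SELECT region, COUNT(*) as cnt
FROM orders
GROUP BY region
HAVING COUNT(*) > 4

Result:
  Northeast: 5

Note: HAVING filters groups after aggregation, WHERE filters rows before.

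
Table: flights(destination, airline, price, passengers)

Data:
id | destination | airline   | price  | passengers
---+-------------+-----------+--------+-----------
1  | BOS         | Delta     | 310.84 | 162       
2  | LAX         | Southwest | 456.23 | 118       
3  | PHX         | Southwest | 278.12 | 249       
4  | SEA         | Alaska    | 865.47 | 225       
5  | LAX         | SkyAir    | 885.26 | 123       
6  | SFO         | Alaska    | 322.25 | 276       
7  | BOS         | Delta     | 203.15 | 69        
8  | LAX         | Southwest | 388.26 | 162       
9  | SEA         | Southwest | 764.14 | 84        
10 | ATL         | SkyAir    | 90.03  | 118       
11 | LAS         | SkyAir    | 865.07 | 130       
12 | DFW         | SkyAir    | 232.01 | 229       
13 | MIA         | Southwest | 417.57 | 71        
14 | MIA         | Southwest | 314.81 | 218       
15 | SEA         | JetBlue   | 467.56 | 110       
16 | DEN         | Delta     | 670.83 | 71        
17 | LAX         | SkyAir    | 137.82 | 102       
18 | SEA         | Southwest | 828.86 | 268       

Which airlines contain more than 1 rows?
SELECT airline, COUNT(*) as cnt
FROM flights
GROUP BY airline
HAVING COUNT(*) > 1

Result:
  Alaska: 2
  Delta: 3
  SkyAir: 5
  Southwest: 7

Note: HAVING filters groups after aggregation, WHERE filters rows before.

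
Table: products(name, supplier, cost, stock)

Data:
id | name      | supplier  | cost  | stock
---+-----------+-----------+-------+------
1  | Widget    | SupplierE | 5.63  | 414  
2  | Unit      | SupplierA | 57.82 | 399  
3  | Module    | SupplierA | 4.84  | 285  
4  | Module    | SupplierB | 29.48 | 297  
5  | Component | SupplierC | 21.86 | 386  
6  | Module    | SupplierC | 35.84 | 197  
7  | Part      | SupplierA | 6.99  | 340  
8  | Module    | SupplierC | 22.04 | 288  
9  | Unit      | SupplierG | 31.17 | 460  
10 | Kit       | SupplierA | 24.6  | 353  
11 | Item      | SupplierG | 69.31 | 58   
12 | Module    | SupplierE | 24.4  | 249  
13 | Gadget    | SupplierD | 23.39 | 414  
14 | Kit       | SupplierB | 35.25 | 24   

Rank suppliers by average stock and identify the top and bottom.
SELECT supplier, AVG(stock)
FROM products
GROUP BY supplier
ORDER BY AVG(stock)

All groups:
  SupplierB: 160.50
  SupplierG: 259.00
  SupplierC: 290.33
  SupplierE: 331.50
  SupplierA: 344.25
  SupplierD: 414.00

Highest: SupplierD (414.00)
Lowest: SupplierB (160.50)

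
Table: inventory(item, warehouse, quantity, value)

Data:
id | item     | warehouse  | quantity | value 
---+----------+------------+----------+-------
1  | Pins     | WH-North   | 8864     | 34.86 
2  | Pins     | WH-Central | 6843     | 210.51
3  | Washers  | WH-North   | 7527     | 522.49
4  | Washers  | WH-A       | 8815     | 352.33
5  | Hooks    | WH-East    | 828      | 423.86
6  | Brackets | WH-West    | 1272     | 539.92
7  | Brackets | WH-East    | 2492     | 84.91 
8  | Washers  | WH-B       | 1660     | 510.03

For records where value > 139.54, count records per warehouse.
SELECT warehouse, COUNT(*)
FROM inventory
WHERE value > 139.54
GROUP BY warehouse

Note: WHERE filters rows before grouping.

Result:
  WH-A: 1
  WH-B: 1
  WH-Central: 1
  WH-East: 1
  WH-North: 1
  WH-West: 1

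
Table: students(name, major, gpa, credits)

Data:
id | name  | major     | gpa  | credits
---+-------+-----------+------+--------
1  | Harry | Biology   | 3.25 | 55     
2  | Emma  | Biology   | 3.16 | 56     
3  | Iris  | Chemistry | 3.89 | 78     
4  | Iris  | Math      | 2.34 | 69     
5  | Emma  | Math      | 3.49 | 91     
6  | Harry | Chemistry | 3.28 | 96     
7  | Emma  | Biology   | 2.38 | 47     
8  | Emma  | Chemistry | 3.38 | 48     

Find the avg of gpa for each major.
SELECT major, AVG(gpa) as result
FROM students
GROUP BY major

Result:
  Biology: 2.93
  Chemistry: 3.52
  Math: 2.92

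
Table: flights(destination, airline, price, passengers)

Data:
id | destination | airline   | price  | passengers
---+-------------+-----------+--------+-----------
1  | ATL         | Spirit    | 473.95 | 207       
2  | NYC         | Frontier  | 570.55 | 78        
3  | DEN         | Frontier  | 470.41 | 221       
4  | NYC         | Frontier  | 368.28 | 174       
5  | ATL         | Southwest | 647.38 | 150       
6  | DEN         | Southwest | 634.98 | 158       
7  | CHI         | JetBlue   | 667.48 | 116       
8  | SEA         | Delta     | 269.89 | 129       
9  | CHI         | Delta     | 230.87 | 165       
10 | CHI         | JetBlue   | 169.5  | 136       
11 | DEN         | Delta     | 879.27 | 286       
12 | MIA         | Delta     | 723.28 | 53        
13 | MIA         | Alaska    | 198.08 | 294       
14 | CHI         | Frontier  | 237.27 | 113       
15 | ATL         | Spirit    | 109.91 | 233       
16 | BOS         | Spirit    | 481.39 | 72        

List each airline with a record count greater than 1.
SELECT airline, COUNT(*) as cnt
FROM flights
GROUP BY airline
HAVING COUNT(*) > 1

Result:
  Delta: 4
  Frontier: 4
  JetBlue: 2
  Southwest: 2
  Spirit: 3

Note: HAVING filters groups after aggregation, WHERE filters rows before.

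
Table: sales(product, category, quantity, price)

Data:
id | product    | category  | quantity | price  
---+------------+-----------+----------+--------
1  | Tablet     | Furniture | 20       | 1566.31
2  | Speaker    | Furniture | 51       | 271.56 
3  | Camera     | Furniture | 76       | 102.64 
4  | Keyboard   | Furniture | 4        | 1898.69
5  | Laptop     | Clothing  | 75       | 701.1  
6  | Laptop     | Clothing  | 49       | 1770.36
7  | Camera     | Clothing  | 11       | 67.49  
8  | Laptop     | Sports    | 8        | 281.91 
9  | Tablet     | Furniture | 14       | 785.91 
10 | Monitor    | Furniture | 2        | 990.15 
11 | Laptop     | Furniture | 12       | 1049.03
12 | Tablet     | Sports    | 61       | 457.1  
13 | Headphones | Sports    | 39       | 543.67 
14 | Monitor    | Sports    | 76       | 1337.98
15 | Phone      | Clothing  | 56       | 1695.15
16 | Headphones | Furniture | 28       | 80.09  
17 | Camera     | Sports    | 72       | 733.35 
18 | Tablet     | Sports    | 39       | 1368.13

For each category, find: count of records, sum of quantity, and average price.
SELECT category,
       COUNT(*) as cnt,
       SUM(quantity) as total_quantity,
       AVG(price) as avg_price
FROM sales
GROUP BY category

Result:
  Clothing: 4 records, 191 total quantity, 1058.53 avg price
  Furniture: 8 records, 207 total quantity, 843.05 avg price
  Sports: 6 records, 295 total quantity, 787.02 avg price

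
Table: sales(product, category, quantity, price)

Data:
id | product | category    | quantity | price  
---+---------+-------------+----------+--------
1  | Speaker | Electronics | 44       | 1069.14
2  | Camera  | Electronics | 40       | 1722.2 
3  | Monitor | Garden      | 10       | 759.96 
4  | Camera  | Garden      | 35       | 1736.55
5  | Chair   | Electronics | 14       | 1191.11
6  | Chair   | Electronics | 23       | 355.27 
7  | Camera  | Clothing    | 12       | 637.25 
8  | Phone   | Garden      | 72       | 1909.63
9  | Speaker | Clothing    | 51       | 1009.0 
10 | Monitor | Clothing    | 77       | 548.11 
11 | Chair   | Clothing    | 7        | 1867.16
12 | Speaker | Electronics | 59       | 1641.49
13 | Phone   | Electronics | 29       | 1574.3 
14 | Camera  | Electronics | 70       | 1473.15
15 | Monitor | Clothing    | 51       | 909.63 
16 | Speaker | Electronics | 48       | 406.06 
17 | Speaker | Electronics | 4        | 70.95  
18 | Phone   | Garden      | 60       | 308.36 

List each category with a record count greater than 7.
SELECT category, COUNT(*) as cnt
FROM sales
GROUP BY category
HAVING COUNT(*) > 7

Result:
  Electronics: 9

Note: HAVING filters groups after aggregation, WHERE filters rows before.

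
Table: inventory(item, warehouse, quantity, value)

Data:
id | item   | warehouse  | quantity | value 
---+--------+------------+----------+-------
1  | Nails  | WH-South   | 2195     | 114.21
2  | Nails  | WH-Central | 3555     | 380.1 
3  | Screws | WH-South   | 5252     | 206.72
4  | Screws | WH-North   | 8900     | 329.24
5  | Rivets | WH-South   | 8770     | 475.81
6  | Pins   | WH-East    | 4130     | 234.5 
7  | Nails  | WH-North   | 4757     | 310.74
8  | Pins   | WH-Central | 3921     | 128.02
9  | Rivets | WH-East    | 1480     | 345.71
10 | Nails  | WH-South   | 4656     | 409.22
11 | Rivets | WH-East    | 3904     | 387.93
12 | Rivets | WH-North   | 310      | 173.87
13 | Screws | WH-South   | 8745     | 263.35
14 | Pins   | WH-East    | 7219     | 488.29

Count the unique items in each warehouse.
SELECT warehouse, COUNT(DISTINCT item)
FROM inventory
GROUP BY warehouse

Result:
  WH-Central: 2 distinct
  WH-East: 2 distinct
  WH-North: 3 distinct
  WH-South: 3 distinct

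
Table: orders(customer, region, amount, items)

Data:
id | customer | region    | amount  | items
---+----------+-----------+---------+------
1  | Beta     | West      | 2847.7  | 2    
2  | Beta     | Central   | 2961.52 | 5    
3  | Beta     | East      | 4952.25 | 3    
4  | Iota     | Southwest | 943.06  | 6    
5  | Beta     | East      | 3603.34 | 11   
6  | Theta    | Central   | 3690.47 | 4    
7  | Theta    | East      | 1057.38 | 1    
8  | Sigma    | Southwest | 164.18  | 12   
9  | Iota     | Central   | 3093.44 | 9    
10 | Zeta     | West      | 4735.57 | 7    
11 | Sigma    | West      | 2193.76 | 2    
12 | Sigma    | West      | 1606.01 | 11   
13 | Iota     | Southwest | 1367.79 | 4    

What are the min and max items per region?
SELECT region, MIN(items), MAX(items)
FROM orders
GROUP BY region

Result:
  Central: min=4, max=9
  East: min=1, max=11
  Southwest: min=4, max=12
  West: min=2, max=11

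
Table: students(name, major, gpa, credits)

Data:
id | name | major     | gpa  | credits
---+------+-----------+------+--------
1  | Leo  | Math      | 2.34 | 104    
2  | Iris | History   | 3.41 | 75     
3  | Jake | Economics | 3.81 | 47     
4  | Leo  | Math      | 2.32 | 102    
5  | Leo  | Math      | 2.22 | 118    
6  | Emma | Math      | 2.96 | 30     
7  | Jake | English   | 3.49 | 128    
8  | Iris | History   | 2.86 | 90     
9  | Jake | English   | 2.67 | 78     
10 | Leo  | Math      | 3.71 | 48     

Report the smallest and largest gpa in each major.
SELECT major, MIN(gpa), MAX(gpa)
FROM students
GROUP BY major

Result:
  Economics: min=3.81, max=3.81
  English: min=2.67, max=3.49
  History: min=2.86, max=3.41
  Math: min=2.22, max=3.71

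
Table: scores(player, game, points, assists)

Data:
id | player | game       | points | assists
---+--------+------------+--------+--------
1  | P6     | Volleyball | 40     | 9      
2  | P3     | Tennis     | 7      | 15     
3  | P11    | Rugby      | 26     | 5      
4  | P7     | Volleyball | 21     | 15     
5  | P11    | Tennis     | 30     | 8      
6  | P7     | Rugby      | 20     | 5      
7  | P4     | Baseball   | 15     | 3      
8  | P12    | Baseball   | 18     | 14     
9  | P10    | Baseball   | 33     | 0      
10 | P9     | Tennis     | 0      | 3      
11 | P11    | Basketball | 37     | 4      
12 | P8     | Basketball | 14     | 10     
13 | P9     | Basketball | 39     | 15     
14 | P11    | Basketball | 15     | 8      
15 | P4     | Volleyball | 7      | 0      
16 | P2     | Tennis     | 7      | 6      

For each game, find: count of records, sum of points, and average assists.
SELECT game,
       COUNT(*) as cnt,
       SUM(points) as total_points,
       AVG(assists) as avg_assists
FROM scores
GROUP BY game

Result:
  Baseball: 3 records, 66 total points, 5.67 avg assists
  Basketball: 4 records, 105 total points, 9.25 avg assists
  Rugby: 2 records, 46 total points, 5.00 avg assists
  Tennis: 4 records, 44 total points, 8.00 avg assists
  Volleyball: 3 records, 68 total points, 8.00 avg assists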